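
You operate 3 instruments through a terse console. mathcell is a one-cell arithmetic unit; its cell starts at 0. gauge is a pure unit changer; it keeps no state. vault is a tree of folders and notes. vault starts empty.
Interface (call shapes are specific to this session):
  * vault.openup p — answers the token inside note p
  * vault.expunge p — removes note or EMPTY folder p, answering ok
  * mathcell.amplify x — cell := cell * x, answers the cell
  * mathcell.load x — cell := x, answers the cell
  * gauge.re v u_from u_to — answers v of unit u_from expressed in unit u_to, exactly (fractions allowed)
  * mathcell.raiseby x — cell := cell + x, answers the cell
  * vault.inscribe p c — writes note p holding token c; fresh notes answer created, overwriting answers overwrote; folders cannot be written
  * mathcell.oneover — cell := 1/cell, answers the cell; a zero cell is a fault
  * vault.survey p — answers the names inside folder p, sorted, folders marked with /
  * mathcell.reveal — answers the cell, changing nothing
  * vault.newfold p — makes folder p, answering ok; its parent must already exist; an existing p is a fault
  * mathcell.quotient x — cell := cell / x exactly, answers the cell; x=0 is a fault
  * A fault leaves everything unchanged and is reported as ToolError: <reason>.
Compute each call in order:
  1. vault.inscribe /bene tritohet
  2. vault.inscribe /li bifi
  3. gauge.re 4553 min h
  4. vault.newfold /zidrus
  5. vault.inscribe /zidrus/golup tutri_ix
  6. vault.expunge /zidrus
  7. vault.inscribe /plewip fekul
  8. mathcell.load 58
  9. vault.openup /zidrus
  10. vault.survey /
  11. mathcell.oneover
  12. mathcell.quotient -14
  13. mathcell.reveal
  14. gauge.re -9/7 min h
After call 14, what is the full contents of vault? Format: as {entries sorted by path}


Step: vault.inscribe[p→/bene; c→tritohet]
Result: created
Step: vault.inscribe[p→/li; c→bifi]
Result: created
Step: gauge.re[v→4553; u_from→min; u_to→h]
Result: 4553/60
Step: vault.newfold[p→/zidrus]
Result: ok
Step: vault.inscribe[p→/zidrus/golup; c→tutri_ix]
Result: created
Step: vault.expunge[p→/zidrus]
Result: ToolError: not empty
Step: vault.inscribe[p→/plewip; c→fekul]
Result: created
Step: mathcell.load[x→58]
Result: 58
Step: vault.openup[p→/zidrus]
Result: ToolError: is a directory
Step: vault.survey[p→/]
Result: [bene, li, plewip, zidrus/]
Step: mathcell.oneover[]
Result: 1/58
Step: mathcell.quotient[x→-14]
Result: -1/812
Step: mathcell.reveal[]
Result: -1/812
Step: gauge.re[v→-9/7; u_from→min; u_to→h]
Result: -3/140

Answer: {bene=tritohet, li=bifi, plewip=fekul, zidrus/, zidrus/golup=tutri_ix}


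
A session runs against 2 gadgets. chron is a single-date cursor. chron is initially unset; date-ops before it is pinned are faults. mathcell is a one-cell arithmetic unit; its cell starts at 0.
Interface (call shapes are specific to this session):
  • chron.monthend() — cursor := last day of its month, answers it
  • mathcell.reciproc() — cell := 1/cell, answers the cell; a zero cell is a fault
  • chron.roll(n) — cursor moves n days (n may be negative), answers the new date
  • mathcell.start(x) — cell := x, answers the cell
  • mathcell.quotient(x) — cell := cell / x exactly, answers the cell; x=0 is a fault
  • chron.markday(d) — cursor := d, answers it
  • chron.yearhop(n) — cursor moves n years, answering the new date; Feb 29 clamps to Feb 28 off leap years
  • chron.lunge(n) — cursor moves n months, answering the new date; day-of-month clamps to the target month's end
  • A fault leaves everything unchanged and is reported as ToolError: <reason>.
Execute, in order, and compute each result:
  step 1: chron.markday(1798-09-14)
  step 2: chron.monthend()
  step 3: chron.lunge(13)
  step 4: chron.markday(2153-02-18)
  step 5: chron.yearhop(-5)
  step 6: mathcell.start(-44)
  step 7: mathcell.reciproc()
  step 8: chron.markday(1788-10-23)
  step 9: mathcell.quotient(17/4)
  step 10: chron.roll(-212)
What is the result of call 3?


# 1. chron.markday(d→1798-09-14) == 1798-09-14
# 2. chron.monthend() == 1798-09-30
# 3. chron.lunge(n→13) == 1799-10-30
# 4. chron.markday(d→2153-02-18) == 2153-02-18
# 5. chron.yearhop(n→-5) == 2148-02-18
# 6. mathcell.start(x→-44) == -44
# 7. mathcell.reciproc() == -1/44
# 8. chron.markday(d→1788-10-23) == 1788-10-23
# 9. mathcell.quotient(x→17/4) == -1/187
# 10. chron.roll(n→-212) == 1788-03-25

Answer: 1799-10-30


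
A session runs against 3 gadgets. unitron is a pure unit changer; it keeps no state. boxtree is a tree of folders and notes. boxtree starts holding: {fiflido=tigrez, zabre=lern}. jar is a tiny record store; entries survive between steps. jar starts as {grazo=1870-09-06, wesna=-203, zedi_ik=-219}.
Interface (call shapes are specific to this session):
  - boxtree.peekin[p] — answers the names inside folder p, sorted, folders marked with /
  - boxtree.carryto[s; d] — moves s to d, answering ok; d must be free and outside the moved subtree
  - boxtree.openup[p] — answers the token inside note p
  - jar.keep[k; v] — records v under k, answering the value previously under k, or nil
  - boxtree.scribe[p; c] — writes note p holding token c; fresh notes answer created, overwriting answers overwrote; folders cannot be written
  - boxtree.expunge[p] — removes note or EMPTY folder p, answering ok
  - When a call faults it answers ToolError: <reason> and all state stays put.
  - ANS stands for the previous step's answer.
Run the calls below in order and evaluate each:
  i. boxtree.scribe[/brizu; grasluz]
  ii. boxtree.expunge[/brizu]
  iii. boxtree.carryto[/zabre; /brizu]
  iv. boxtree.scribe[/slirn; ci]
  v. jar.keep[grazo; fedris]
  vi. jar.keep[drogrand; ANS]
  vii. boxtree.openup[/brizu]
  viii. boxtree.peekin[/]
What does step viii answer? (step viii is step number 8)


Answer: [brizu, fiflido, slirn]

Derivation:
I use scribe on p=/brizu, c=grasluz, yielding created.
I use expunge on p=/brizu: ok.
I run carryto on s=/zabre, d=/brizu, and observe ok.
Now I run scribe on p=/slirn, c=ci, and see created.
I run keep on k=grazo, v=fedris, yielding 1870-09-06.
Using keep on k=drogrand, v=ANS, and get nil.
I call openup on p=/brizu, giving lern.
I use peekin on p=/, → [brizu, fiflido, slirn].


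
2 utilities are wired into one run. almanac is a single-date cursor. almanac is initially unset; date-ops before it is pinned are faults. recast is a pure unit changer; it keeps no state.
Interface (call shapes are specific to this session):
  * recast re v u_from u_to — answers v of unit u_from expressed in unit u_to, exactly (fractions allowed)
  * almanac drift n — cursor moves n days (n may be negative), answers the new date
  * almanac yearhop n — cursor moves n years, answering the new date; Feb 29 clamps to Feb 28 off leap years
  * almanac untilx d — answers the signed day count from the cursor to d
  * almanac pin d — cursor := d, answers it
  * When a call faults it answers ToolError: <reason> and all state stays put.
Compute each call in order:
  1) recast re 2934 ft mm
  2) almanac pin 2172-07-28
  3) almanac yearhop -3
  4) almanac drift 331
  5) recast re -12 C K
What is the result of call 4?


Answer: 2170-06-24

Derivation:
-- recast re(2934, ft, mm) -> 4471416/5
-- almanac pin(2172-07-28) -> 2172-07-28
-- almanac yearhop(-3) -> 2169-07-28
-- almanac drift(331) -> 2170-06-24
-- recast re(-12, C, K) -> 5223/20


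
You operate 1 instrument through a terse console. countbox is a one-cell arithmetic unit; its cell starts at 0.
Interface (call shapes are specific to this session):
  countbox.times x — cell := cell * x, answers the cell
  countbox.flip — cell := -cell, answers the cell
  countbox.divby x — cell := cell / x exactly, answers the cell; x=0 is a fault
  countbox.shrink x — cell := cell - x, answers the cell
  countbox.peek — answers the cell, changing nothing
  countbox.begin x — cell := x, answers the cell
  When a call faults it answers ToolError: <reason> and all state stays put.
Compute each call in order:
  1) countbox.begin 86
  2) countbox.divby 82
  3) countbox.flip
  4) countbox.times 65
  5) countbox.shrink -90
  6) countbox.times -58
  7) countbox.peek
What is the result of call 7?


Answer: -51910/41

Derivation:
[in] begin x='86'
:: 86
[in] divby x='82'
:: 43/41
[in] flip
:: -43/41
[in] times x='65'
:: -2795/41
[in] shrink x='-90'
:: 895/41
[in] times x='-58'
:: -51910/41
[in] peek
:: -51910/41


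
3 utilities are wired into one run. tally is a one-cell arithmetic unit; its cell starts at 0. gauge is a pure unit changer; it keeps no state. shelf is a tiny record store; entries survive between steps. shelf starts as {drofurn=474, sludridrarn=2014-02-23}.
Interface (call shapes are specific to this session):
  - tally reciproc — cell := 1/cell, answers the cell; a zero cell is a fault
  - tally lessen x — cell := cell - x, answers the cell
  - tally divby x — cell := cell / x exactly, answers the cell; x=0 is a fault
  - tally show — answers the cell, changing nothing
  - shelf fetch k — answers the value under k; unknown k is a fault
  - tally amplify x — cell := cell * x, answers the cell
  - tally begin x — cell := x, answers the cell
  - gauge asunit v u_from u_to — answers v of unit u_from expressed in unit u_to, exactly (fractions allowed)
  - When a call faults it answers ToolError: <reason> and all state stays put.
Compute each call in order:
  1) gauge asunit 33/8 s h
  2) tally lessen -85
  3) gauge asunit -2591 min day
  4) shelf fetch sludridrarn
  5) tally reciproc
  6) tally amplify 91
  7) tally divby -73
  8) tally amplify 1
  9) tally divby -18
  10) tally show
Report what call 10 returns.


;; gauge asunit(33/8, s, h) => 11/9600
;; tally lessen(-85) => 85
;; gauge asunit(-2591, min, day) => -2591/1440
;; shelf fetch(sludridrarn) => 2014-02-23
;; tally reciproc() => 1/85
;; tally amplify(91) => 91/85
;; tally divby(-73) => -91/6205
;; tally amplify(1) => -91/6205
;; tally divby(-18) => 91/111690
;; tally show() => 91/111690

Answer: 91/111690


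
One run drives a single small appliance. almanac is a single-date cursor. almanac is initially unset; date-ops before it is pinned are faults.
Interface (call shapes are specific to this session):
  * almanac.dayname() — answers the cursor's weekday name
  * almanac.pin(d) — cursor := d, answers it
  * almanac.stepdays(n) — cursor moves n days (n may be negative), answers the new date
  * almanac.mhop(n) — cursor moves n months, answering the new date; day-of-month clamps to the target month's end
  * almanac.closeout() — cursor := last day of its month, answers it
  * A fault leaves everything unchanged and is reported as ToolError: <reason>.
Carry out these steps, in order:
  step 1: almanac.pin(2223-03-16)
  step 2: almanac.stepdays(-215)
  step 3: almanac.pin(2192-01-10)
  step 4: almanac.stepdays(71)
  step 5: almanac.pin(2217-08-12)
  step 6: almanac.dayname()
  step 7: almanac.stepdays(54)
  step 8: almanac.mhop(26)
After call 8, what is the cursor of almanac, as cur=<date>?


Answer: cur=2219-12-05

Derivation:
% pin(d=2223-03-16) ~> 2223-03-16
% stepdays(n=-215) ~> 2222-08-13
% pin(d=2192-01-10) ~> 2192-01-10
% stepdays(n=71) ~> 2192-03-21
% pin(d=2217-08-12) ~> 2217-08-12
% dayname() ~> Tuesday
% stepdays(n=54) ~> 2217-10-05
% mhop(n=26) ~> 2219-12-05


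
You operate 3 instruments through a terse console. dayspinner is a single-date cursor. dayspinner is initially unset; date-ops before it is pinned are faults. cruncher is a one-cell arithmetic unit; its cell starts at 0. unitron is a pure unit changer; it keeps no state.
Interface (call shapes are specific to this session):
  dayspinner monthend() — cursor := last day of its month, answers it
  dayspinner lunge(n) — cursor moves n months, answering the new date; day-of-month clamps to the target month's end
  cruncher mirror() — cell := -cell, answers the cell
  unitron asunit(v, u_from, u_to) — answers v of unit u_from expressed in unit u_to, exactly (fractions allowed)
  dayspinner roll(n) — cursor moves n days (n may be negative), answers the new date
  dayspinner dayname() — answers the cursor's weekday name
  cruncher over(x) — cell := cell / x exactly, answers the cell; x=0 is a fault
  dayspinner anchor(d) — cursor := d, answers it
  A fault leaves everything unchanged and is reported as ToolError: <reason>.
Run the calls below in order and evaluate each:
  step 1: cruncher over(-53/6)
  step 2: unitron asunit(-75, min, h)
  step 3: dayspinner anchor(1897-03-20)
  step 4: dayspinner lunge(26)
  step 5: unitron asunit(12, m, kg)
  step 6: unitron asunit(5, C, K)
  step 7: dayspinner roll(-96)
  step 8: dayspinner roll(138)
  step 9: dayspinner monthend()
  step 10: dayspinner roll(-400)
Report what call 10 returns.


→ cruncher over(x: -53/6)
← 0
→ unitron asunit(v: -75, u_from: min, u_to: h)
← -5/4
→ dayspinner anchor(d: 1897-03-20)
← 1897-03-20
→ dayspinner lunge(n: 26)
← 1899-05-20
→ unitron asunit(v: 12, u_from: m, u_to: kg)
← ToolError: incompatible units
→ unitron asunit(v: 5, u_from: C, u_to: K)
← 5563/20
→ dayspinner roll(n: -96)
← 1899-02-13
→ dayspinner roll(n: 138)
← 1899-07-01
→ dayspinner monthend()
← 1899-07-31
→ dayspinner roll(n: -400)
← 1898-06-26

Answer: 1898-06-26


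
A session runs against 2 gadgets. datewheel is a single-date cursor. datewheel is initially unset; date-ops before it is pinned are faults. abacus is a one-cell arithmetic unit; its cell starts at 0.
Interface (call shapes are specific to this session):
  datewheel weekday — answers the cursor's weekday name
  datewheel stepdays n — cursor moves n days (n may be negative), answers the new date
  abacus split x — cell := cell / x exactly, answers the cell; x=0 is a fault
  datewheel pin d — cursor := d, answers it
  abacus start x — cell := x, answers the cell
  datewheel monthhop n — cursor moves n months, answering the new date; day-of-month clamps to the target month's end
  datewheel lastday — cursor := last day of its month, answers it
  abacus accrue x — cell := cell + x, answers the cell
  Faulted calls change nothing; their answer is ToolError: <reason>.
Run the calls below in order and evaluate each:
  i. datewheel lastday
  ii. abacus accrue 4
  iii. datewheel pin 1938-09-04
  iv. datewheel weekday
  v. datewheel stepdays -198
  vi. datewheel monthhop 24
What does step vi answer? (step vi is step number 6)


% datewheel lastday
  ToolError: no date set
% abacus accrue x=4
  4
% datewheel pin d=1938-09-04
  1938-09-04
% datewheel weekday
  Sunday
% datewheel stepdays n=-198
  1938-02-18
% datewheel monthhop n=24
  1940-02-18

Answer: 1940-02-18


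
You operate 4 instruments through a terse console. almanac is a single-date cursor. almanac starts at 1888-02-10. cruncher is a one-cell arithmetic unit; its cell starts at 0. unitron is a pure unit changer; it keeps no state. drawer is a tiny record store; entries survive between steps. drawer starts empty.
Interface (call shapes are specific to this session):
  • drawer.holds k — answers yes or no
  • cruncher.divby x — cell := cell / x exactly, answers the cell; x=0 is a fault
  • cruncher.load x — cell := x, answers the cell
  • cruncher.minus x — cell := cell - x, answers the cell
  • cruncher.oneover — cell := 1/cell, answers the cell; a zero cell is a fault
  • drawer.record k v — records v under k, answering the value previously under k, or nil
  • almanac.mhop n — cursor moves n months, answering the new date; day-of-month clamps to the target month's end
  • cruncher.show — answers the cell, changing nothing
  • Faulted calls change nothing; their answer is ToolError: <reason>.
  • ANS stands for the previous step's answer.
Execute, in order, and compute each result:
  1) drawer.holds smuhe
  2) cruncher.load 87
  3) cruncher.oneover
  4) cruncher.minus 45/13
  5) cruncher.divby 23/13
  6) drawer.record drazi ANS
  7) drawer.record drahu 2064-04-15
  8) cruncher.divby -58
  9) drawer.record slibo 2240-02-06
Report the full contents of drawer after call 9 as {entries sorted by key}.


>> drawer.holds(k='smuhe')
<< no
>> cruncher.load(x='87')
<< 87
>> cruncher.oneover()
<< 1/87
>> cruncher.minus(x='45/13')
<< -3902/1131
>> cruncher.divby(x='23/13')
<< -3902/2001
>> drawer.record(k='drazi', v='ANS')
<< nil
>> drawer.record(k='drahu', v='2064-04-15')
<< nil
>> cruncher.divby(x='-58')
<< 1951/58029
>> drawer.record(k='slibo', v='2240-02-06')
<< nil

Answer: {drahu=2064-04-15, drazi=-3902/2001, slibo=2240-02-06}


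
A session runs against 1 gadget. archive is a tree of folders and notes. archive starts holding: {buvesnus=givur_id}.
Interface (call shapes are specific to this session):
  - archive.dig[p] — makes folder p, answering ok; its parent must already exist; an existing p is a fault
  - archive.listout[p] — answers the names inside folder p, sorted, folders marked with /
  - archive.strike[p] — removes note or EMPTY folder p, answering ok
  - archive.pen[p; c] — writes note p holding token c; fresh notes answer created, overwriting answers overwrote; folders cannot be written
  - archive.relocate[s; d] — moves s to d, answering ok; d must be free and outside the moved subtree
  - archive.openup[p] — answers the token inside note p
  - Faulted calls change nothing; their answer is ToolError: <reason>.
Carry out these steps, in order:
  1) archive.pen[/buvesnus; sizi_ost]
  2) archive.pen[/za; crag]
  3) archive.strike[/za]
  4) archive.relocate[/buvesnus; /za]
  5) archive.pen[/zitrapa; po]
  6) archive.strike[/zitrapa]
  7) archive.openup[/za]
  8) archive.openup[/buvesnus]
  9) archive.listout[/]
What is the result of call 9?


·→ archive.pen(/buvesnus, sizi_ost)
·← overwrote
·→ archive.pen(/za, crag)
·← created
·→ archive.strike(/za)
·← ok
·→ archive.relocate(/buvesnus, /za)
·← ok
·→ archive.pen(/zitrapa, po)
·← created
·→ archive.strike(/zitrapa)
·← ok
·→ archive.openup(/za)
·← sizi_ost
·→ archive.openup(/buvesnus)
·← ToolError: not found
·→ archive.listout(/)
·← [za]

Answer: [za]


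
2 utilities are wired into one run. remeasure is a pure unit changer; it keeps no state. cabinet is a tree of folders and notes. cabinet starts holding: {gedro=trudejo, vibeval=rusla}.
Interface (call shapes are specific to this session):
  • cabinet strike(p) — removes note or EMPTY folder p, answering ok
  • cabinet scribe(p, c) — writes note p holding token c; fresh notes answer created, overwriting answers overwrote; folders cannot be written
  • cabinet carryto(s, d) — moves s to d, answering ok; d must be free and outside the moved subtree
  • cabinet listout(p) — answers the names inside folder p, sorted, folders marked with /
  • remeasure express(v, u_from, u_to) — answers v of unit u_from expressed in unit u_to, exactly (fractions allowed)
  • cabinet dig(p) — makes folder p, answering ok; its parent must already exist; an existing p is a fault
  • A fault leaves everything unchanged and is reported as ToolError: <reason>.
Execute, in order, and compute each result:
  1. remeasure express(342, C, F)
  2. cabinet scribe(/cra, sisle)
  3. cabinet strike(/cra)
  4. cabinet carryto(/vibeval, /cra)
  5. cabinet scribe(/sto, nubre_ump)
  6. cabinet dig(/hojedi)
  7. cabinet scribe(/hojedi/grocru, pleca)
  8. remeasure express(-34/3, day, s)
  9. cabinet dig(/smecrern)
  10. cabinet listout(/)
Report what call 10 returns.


Answer: [cra, gedro, hojedi/, smecrern/, sto]

Derivation:
-> remeasure express(342, C, F)
<- 3238/5
-> cabinet scribe(/cra, sisle)
<- created
-> cabinet strike(/cra)
<- ok
-> cabinet carryto(/vibeval, /cra)
<- ok
-> cabinet scribe(/sto, nubre_ump)
<- created
-> cabinet dig(/hojedi)
<- ok
-> cabinet scribe(/hojedi/grocru, pleca)
<- created
-> remeasure express(-34/3, day, s)
<- -979200
-> cabinet dig(/smecrern)
<- ok
-> cabinet listout(/)
<- [cra, gedro, hojedi/, smecrern/, sto]


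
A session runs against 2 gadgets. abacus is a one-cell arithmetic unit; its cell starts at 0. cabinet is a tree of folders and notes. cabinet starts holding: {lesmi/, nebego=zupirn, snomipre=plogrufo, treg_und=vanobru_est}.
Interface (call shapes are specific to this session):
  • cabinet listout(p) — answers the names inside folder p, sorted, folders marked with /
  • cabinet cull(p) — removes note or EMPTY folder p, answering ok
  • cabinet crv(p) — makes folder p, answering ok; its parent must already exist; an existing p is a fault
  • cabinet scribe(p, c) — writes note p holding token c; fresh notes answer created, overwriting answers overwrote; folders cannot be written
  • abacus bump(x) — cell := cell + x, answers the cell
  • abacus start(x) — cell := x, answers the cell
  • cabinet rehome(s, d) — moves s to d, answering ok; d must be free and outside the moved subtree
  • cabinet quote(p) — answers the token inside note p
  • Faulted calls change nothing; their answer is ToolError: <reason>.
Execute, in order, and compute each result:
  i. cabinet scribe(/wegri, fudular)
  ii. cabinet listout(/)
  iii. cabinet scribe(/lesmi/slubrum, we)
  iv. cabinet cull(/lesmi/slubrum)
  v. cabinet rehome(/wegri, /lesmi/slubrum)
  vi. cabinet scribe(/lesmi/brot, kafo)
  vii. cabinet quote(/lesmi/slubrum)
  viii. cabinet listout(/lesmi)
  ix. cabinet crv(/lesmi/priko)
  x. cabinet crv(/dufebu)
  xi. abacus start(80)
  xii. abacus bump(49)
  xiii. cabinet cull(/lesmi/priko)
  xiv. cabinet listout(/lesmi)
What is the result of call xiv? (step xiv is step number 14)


~$ cabinet scribe p='/wegri' c='fudular'
  created
~$ cabinet listout p='/'
  [lesmi/, nebego, snomipre, treg_und, wegri]
~$ cabinet scribe p='/lesmi/slubrum' c='we'
  created
~$ cabinet cull p='/lesmi/slubrum'
  ok
~$ cabinet rehome s='/wegri' d='/lesmi/slubrum'
  ok
~$ cabinet scribe p='/lesmi/brot' c='kafo'
  created
~$ cabinet quote p='/lesmi/slubrum'
  fudular
~$ cabinet listout p='/lesmi'
  [brot, slubrum]
~$ cabinet crv p='/lesmi/priko'
  ok
~$ cabinet crv p='/dufebu'
  ok
~$ abacus start x='80'
  80
~$ abacus bump x='49'
  129
~$ cabinet cull p='/lesmi/priko'
  ok
~$ cabinet listout p='/lesmi'
  [brot, slubrum]

Answer: [brot, slubrum]


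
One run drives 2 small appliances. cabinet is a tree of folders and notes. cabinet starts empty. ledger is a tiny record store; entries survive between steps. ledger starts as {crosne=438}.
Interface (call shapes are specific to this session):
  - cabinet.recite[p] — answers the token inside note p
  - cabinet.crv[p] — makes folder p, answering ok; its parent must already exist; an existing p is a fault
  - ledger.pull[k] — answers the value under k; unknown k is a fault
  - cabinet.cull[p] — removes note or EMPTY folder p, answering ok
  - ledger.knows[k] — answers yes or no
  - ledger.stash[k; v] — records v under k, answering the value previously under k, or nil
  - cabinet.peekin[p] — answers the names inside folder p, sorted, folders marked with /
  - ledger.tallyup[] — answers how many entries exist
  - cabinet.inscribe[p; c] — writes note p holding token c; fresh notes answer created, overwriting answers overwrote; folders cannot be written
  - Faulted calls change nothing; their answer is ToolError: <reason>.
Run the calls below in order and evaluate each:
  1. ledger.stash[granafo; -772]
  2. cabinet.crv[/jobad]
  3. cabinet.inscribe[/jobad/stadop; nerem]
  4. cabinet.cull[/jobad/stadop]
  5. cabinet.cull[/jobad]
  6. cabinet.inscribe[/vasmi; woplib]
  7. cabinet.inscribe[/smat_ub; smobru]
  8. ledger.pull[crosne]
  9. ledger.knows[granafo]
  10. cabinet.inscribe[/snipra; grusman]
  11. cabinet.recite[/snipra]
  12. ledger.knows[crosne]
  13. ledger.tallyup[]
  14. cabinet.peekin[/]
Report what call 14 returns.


Answer: [smat_ub, snipra, vasmi]

Derivation:
Act: stash[k: granafo; v: -772]
Obs: nil
Act: crv[p: /jobad]
Obs: ok
Act: inscribe[p: /jobad/stadop; c: nerem]
Obs: created
Act: cull[p: /jobad/stadop]
Obs: ok
Act: cull[p: /jobad]
Obs: ok
Act: inscribe[p: /vasmi; c: woplib]
Obs: created
Act: inscribe[p: /smat_ub; c: smobru]
Obs: created
Act: pull[k: crosne]
Obs: 438
Act: knows[k: granafo]
Obs: yes
Act: inscribe[p: /snipra; c: grusman]
Obs: created
Act: recite[p: /snipra]
Obs: grusman
Act: knows[k: crosne]
Obs: yes
Act: tallyup[]
Obs: 2
Act: peekin[p: /]
Obs: [smat_ub, snipra, vasmi]


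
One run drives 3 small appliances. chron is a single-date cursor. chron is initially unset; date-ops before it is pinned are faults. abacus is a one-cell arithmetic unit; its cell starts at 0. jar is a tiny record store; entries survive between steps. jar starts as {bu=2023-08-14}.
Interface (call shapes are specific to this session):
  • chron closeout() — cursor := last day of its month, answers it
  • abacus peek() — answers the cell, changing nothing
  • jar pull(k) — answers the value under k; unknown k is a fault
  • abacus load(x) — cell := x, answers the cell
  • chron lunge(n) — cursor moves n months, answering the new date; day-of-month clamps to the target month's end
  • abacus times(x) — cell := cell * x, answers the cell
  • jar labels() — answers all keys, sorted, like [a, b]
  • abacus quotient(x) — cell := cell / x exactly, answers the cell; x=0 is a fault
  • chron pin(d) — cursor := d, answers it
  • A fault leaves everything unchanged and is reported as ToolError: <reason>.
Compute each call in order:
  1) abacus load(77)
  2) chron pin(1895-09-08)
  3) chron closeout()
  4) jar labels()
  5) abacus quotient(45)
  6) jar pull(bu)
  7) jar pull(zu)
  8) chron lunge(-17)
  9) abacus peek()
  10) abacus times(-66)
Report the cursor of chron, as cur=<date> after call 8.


$ abacus load x=77
[out] 77
$ chron pin d=1895-09-08
[out] 1895-09-08
$ chron closeout
[out] 1895-09-30
$ jar labels
[out] [bu]
$ abacus quotient x=45
[out] 77/45
$ jar pull k=bu
[out] 2023-08-14
$ jar pull k=zu
[out] ToolError: no such key zu
$ chron lunge n=-17
[out] 1894-04-30
$ abacus peek
[out] 77/45
$ abacus times x=-66
[out] -1694/15

Answer: cur=1894-04-30


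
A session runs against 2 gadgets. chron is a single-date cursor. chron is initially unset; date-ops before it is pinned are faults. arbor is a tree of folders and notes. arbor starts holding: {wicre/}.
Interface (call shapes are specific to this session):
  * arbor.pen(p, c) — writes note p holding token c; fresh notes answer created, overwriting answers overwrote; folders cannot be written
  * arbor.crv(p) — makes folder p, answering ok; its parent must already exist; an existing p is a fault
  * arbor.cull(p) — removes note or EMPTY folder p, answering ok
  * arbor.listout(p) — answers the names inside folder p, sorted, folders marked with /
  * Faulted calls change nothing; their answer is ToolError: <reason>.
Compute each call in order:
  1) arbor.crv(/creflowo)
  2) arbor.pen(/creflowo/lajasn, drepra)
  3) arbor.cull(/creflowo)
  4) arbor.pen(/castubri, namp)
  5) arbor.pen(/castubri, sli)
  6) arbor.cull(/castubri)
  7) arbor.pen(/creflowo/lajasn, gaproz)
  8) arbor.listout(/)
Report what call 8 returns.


$ arbor.crv p='/creflowo'
:: ok
$ arbor.pen p='/creflowo/lajasn' c='drepra'
:: created
$ arbor.cull p='/creflowo'
:: ToolError: not empty
$ arbor.pen p='/castubri' c='namp'
:: created
$ arbor.pen p='/castubri' c='sli'
:: overwrote
$ arbor.cull p='/castubri'
:: ok
$ arbor.pen p='/creflowo/lajasn' c='gaproz'
:: overwrote
$ arbor.listout p='/'
:: [creflowo/, wicre/]

Answer: [creflowo/, wicre/]


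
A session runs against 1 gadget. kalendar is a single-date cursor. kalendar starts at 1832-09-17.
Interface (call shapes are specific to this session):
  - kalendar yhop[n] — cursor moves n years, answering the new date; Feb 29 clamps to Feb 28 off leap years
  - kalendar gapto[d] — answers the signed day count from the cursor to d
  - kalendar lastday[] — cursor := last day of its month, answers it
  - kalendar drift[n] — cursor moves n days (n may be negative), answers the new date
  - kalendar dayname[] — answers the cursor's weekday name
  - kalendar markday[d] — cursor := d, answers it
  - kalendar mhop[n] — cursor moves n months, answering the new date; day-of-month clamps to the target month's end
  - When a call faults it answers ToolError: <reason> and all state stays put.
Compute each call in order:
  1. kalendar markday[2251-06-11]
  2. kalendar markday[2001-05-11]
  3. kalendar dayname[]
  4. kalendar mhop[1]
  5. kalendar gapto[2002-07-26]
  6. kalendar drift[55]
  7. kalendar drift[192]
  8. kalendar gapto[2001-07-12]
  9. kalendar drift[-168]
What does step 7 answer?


·→ kalendar markday(d: 2251-06-11)
·← 2251-06-11
·→ kalendar markday(d: 2001-05-11)
·← 2001-05-11
·→ kalendar dayname()
·← Friday
·→ kalendar mhop(n: 1)
·← 2001-06-11
·→ kalendar gapto(d: 2002-07-26)
·← 410
·→ kalendar drift(n: 55)
·← 2001-08-05
·→ kalendar drift(n: 192)
·← 2002-02-13
·→ kalendar gapto(d: 2001-07-12)
·← -216
·→ kalendar drift(n: -168)
·← 2001-08-29

Answer: 2002-02-13


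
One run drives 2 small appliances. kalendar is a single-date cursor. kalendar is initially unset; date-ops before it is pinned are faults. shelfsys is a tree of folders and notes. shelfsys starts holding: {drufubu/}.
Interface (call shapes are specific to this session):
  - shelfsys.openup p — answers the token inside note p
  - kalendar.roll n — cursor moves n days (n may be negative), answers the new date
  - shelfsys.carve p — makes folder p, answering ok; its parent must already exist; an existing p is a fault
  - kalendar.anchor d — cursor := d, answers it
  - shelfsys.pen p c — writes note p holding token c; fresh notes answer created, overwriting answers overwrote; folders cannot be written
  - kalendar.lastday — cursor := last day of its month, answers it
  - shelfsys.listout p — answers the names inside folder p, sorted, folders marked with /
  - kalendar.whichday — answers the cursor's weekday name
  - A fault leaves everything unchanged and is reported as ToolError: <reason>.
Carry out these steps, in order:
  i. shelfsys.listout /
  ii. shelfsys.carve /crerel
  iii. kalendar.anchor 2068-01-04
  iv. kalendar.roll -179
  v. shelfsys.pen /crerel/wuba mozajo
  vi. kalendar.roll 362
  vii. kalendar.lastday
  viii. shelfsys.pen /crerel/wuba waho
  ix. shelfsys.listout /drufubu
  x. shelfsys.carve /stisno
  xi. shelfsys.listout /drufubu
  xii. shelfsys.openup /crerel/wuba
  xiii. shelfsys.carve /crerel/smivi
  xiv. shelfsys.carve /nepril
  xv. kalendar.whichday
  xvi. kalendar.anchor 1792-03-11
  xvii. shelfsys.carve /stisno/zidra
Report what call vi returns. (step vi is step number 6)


>> shelfsys.listout(p=/)
<< [drufubu/]
>> shelfsys.carve(p=/crerel)
<< ok
>> kalendar.anchor(d=2068-01-04)
<< 2068-01-04
>> kalendar.roll(n=-179)
<< 2067-07-09
>> shelfsys.pen(p=/crerel/wuba, c=mozajo)
<< created
>> kalendar.roll(n=362)
<< 2068-07-05
>> kalendar.lastday()
<< 2068-07-31
>> shelfsys.pen(p=/crerel/wuba, c=waho)
<< overwrote
>> shelfsys.listout(p=/drufubu)
<< []
>> shelfsys.carve(p=/stisno)
<< ok
>> shelfsys.listout(p=/drufubu)
<< []
>> shelfsys.openup(p=/crerel/wuba)
<< waho
>> shelfsys.carve(p=/crerel/smivi)
<< ok
>> shelfsys.carve(p=/nepril)
<< ok
>> kalendar.whichday()
<< Tuesday
>> kalendar.anchor(d=1792-03-11)
<< 1792-03-11
>> shelfsys.carve(p=/stisno/zidra)
<< ok

Answer: 2068-07-05


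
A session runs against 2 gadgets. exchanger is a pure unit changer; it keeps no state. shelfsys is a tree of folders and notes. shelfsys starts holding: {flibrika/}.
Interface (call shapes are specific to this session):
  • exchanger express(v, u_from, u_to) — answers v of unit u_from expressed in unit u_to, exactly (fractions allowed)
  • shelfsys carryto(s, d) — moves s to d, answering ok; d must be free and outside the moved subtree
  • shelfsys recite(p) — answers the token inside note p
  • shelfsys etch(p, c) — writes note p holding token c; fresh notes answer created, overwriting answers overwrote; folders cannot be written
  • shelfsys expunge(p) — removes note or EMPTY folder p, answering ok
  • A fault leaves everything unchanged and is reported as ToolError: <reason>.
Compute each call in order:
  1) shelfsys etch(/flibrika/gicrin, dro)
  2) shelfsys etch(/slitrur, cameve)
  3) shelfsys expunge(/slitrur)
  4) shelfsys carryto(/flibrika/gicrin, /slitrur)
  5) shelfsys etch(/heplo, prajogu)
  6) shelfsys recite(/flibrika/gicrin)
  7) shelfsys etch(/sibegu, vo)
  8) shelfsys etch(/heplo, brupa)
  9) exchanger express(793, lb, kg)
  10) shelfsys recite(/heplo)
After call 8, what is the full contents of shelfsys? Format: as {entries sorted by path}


Answer: {flibrika/, heplo=brupa, sibegu=vo, slitrur=dro}

Derivation:
Step: shelfsys etch[p→/flibrika/gicrin; c→dro]
Result: created
Step: shelfsys etch[p→/slitrur; c→cameve]
Result: created
Step: shelfsys expunge[p→/slitrur]
Result: ok
Step: shelfsys carryto[s→/flibrika/gicrin; d→/slitrur]
Result: ok
Step: shelfsys etch[p→/heplo; c→prajogu]
Result: created
Step: shelfsys recite[p→/flibrika/gicrin]
Result: ToolError: not found
Step: shelfsys etch[p→/sibegu; c→vo]
Result: created
Step: shelfsys etch[p→/heplo; c→brupa]
Result: overwrote
Step: exchanger express[v→793; u_from→lb; u_to→kg]
Result: 35969874941/100000000
Step: shelfsys recite[p→/heplo]
Result: brupa


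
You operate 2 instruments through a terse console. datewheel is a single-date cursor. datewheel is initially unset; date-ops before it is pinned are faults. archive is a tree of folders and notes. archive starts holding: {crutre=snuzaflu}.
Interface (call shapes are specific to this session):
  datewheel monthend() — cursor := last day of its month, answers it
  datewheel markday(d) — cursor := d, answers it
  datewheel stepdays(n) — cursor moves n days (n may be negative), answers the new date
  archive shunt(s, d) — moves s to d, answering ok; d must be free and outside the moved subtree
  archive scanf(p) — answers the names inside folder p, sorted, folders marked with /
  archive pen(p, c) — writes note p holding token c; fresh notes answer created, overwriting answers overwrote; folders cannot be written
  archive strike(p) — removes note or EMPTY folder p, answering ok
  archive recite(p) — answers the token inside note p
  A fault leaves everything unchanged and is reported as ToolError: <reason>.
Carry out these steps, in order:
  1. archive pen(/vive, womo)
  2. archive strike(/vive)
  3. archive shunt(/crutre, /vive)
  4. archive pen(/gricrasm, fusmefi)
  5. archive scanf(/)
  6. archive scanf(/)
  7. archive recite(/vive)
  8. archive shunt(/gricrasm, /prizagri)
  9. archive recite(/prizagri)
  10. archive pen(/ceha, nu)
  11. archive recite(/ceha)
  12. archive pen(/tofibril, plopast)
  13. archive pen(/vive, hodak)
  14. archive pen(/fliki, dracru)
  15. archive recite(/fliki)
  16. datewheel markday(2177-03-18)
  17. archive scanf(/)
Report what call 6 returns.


>> archive pen(p→/vive, c→womo)
<< created
>> archive strike(p→/vive)
<< ok
>> archive shunt(s→/crutre, d→/vive)
<< ok
>> archive pen(p→/gricrasm, c→fusmefi)
<< created
>> archive scanf(p→/)
<< [gricrasm, vive]
>> archive scanf(p→/)
<< [gricrasm, vive]
>> archive recite(p→/vive)
<< snuzaflu
>> archive shunt(s→/gricrasm, d→/prizagri)
<< ok
>> archive recite(p→/prizagri)
<< fusmefi
>> archive pen(p→/ceha, c→nu)
<< created
>> archive recite(p→/ceha)
<< nu
>> archive pen(p→/tofibril, c→plopast)
<< created
>> archive pen(p→/vive, c→hodak)
<< overwrote
>> archive pen(p→/fliki, c→dracru)
<< created
>> archive recite(p→/fliki)
<< dracru
>> datewheel markday(d→2177-03-18)
<< 2177-03-18
>> archive scanf(p→/)
<< [ceha, fliki, prizagri, tofibril, vive]

Answer: [gricrasm, vive]


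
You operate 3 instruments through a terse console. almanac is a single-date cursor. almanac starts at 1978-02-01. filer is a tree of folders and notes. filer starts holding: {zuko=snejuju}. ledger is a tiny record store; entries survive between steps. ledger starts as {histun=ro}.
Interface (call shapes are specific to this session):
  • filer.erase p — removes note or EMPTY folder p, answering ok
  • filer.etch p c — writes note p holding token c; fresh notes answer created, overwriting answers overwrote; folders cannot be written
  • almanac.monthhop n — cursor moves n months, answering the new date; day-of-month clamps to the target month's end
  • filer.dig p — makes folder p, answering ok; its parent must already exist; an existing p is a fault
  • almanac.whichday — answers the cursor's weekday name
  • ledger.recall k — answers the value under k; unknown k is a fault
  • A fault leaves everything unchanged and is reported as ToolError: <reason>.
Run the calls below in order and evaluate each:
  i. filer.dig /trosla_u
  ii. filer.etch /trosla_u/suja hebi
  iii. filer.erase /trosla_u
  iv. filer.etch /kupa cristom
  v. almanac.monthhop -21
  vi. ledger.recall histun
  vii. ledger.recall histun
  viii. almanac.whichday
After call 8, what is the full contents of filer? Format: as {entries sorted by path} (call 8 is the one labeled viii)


Act: dig[p: /trosla_u]
Obs: ok
Act: etch[p: /trosla_u/suja; c: hebi]
Obs: created
Act: erase[p: /trosla_u]
Obs: ToolError: not empty
Act: etch[p: /kupa; c: cristom]
Obs: created
Act: monthhop[n: -21]
Obs: 1976-05-01
Act: recall[k: histun]
Obs: ro
Act: recall[k: histun]
Obs: ro
Act: whichday[]
Obs: Saturday

Answer: {kupa=cristom, trosla_u/, trosla_u/suja=hebi, zuko=snejuju}


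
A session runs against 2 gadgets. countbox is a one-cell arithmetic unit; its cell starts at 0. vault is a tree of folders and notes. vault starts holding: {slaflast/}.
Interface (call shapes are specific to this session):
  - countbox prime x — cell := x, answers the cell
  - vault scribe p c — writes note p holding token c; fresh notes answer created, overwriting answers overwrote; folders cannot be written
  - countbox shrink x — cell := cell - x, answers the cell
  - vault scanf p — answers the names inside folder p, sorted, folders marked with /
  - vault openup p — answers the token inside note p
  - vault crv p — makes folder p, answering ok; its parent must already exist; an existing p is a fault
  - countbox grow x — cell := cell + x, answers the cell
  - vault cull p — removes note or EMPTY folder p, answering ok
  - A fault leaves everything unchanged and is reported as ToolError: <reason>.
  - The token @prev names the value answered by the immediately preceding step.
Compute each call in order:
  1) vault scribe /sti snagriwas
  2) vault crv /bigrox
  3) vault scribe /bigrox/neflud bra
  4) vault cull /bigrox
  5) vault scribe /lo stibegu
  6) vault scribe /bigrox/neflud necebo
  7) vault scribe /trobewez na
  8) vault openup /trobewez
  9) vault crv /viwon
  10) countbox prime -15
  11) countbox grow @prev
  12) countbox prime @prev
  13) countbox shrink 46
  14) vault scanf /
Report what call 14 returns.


Act: vault scribe[/sti; snagriwas]
Obs: created
Act: vault crv[/bigrox]
Obs: ok
Act: vault scribe[/bigrox/neflud; bra]
Obs: created
Act: vault cull[/bigrox]
Obs: ToolError: not empty
Act: vault scribe[/lo; stibegu]
Obs: created
Act: vault scribe[/bigrox/neflud; necebo]
Obs: overwrote
Act: vault scribe[/trobewez; na]
Obs: created
Act: vault openup[/trobewez]
Obs: na
Act: vault crv[/viwon]
Obs: ok
Act: countbox prime[-15]
Obs: -15
Act: countbox grow[@prev]
Obs: -30
Act: countbox prime[@prev]
Obs: -30
Act: countbox shrink[46]
Obs: -76
Act: vault scanf[/]
Obs: [bigrox/, lo, slaflast/, sti, trobewez, viwon/]

Answer: [bigrox/, lo, slaflast/, sti, trobewez, viwon/]


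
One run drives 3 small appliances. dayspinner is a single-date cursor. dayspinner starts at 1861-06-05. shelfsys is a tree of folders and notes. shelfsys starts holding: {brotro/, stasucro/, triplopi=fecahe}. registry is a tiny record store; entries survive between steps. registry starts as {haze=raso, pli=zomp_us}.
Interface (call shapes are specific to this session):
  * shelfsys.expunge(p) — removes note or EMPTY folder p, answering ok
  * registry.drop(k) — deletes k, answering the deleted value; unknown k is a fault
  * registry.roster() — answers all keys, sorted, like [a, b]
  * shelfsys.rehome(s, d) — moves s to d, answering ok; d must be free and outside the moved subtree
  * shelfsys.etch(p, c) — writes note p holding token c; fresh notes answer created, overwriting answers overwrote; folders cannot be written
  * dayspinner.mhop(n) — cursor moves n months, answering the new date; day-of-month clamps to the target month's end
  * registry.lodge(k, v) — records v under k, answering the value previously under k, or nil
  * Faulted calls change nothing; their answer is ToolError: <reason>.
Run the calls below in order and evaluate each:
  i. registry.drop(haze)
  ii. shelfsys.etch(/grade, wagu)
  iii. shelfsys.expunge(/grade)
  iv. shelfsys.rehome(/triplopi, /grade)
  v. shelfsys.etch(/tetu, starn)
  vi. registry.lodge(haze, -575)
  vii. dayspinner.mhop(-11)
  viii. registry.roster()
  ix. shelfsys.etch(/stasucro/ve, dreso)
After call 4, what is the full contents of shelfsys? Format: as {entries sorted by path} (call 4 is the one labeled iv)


Answer: {brotro/, grade=fecahe, stasucro/}

Derivation:
# 1. drop(k=haze) : raso
# 2. etch(p=/grade, c=wagu) : created
# 3. expunge(p=/grade) : ok
# 4. rehome(s=/triplopi, d=/grade) : ok
# 5. etch(p=/tetu, c=starn) : created
# 6. lodge(k=haze, v=-575) : nil
# 7. mhop(n=-11) : 1860-07-05
# 8. roster() : [haze, pli]
# 9. etch(p=/stasucro/ve, c=dreso) : created
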